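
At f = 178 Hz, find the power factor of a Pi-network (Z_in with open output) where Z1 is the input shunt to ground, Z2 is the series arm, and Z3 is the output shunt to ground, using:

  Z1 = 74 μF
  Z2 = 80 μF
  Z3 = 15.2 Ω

Step 1 — Angular frequency: ω = 2π·f = 2π·178 = 1118 rad/s.
Step 2 — Component impedances:
  Z1: Z = 1/(jωC) = -j/(ω·C) = 0 - j12.08 Ω
  Z2: Z = 1/(jωC) = -j/(ω·C) = 0 - j11.18 Ω
  Z3: Z = R = 15.2 Ω
Step 3 — With open output, the series arm Z2 and the output shunt Z3 appear in series to ground: Z2 + Z3 = 15.2 - j11.18 Ω.
Step 4 — Parallel with input shunt Z1: Z_in = Z1 || (Z2 + Z3) = 2.874 - j7.684 Ω = 8.204∠-69.5° Ω.
Step 5 — Power factor: PF = cos(φ) = Re(Z)/|Z| = 2.874/8.204 = 0.3503.
Step 6 — Type: Im(Z) = -7.684 ⇒ leading (phase φ = -69.5°).

PF = 0.3503 (leading, φ = -69.5°)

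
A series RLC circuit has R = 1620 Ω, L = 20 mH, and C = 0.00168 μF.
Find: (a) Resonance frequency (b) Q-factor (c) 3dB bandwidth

Step 1 — Resonance: ω₀ = 1/√(LC) = 1/√(0.02·1.68e-09) = 1.725e+05 rad/s.
Step 2 — f₀ = ω₀/(2π) = 2.746e+04 Hz.
Step 3 — Series Q: Q = ω₀L/R = 1.725e+05·0.02/1620 = 2.13.
Step 4 — Bandwidth: Δω = ω₀/Q = 8.1e+04 rad/s; BW = Δω/(2π) = 1.289e+04 Hz.

(a) f₀ = 2.746e+04 Hz  (b) Q = 2.13  (c) BW = 1.289e+04 Hz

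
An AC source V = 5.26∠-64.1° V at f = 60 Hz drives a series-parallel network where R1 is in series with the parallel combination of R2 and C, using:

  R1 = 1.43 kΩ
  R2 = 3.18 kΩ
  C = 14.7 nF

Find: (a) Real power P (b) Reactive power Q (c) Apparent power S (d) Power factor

Step 1 — Angular frequency: ω = 2π·f = 2π·60 = 377 rad/s.
Step 2 — Component impedances:
  R1: Z = R = 1430 Ω
  R2: Z = R = 3180 Ω
  C: Z = 1/(jωC) = -j/(ω·C) = 0 - j1.804e+05 Ω
Step 3 — Parallel branch: R2 || C = 1/(1/R2 + 1/C) = 3179 - j56.02 Ω.
Step 4 — Series with R1: Z_total = R1 + (R2 || C) = 4609 - j56.02 Ω = 4609∠-0.7° Ω.
Step 5 — Source phasor: V = 5.26∠-64.1° V = 2.298 - j4.732 V.
Step 6 — Current: I = V / Z = 0.0005109 - j0.00102 A = 0.001141∠-63.4° A.
Step 7 — Complex power: S = V·I* = 0.006002 - j7.296e-05 VA.
Step 8 — Real power: P = Re(S) = 0.006002 W.
Step 9 — Reactive power: Q = Im(S) = -7.296e-05 VAR.
Step 10 — Apparent power: |S| = 0.006002 VA.
Step 11 — Power factor: PF = P/|S| = 0.9999 (leading).

(a) P = 0.006002 W  (b) Q = -7.296e-05 VAR  (c) S = 0.006002 VA  (d) PF = 0.9999 (leading)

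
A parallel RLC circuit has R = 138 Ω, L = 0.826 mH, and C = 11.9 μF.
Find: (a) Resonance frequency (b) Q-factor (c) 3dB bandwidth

Step 1 — Resonance: ω₀ = 1/√(LC) = 1/√(0.000826·1.19e-05) = 1.009e+04 rad/s.
Step 2 — f₀ = ω₀/(2π) = 1605 Hz.
Step 3 — Parallel Q: Q = R/(ω₀L) = 138/(1.009e+04·0.000826) = 16.56.
Step 4 — Bandwidth: Δω = ω₀/Q = 608.9 rad/s; BW = Δω/(2π) = 96.92 Hz.

(a) f₀ = 1605 Hz  (b) Q = 16.56  (c) BW = 96.92 Hz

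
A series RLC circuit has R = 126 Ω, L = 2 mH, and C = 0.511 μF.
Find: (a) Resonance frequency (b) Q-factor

Step 1 — Resonance condition Im(Z)=0 gives ω₀ = 1/√(LC).
Step 2 — ω₀ = 1/√(0.002·5.11e-07) = 3.128e+04 rad/s.
Step 3 — f₀ = ω₀/(2π) = 4978 Hz.
Step 4 — Series Q: Q = ω₀L/R = 3.128e+04·0.002/126 = 0.4965.

(a) f₀ = 4978 Hz  (b) Q = 0.4965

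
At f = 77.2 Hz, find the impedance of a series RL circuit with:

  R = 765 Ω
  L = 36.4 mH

Step 1 — Angular frequency: ω = 2π·f = 2π·77.2 = 485.1 rad/s.
Step 2 — Component impedances:
  R: Z = R = 765 Ω
  L: Z = jωL = j·485.1·0.0364 = 0 + j17.66 Ω
Step 3 — Series combination: Z_total = R + L = 765 + j17.66 Ω = 765.2∠1.3° Ω.

Z = 765 + j17.66 Ω = 765.2∠1.3° Ω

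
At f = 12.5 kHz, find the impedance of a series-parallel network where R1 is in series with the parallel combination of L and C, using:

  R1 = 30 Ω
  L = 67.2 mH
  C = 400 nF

Step 1 — Angular frequency: ω = 2π·f = 2π·1.25e+04 = 7.854e+04 rad/s.
Step 2 — Component impedances:
  R1: Z = R = 30 Ω
  L: Z = jωL = j·7.854e+04·0.0672 = 0 + j5278 Ω
  C: Z = 1/(jωC) = -j/(ω·C) = 0 - j31.83 Ω
Step 3 — Parallel branch: L || C = 1/(1/L + 1/C) = 0 - j32.02 Ω.
Step 4 — Series with R1: Z_total = R1 + (L || C) = 30 - j32.02 Ω = 43.88∠-46.9° Ω.

Z = 30 - j32.02 Ω = 43.88∠-46.9° Ω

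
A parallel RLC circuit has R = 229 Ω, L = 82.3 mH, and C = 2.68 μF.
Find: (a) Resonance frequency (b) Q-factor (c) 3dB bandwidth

Step 1 — Resonance: ω₀ = 1/√(LC) = 1/√(0.0823·2.68e-06) = 2129 rad/s.
Step 2 — f₀ = ω₀/(2π) = 338.9 Hz.
Step 3 — Parallel Q: Q = R/(ω₀L) = 229/(2129·0.0823) = 1.307.
Step 4 — Bandwidth: Δω = ω₀/Q = 1629 rad/s; BW = Δω/(2π) = 259.3 Hz.

(a) f₀ = 338.9 Hz  (b) Q = 1.307  (c) BW = 259.3 Hz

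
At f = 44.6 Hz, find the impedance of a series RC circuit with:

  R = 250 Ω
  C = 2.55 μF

Step 1 — Angular frequency: ω = 2π·f = 2π·44.6 = 280.2 rad/s.
Step 2 — Component impedances:
  R: Z = R = 250 Ω
  C: Z = 1/(jωC) = -j/(ω·C) = 0 - j1399 Ω
Step 3 — Series combination: Z_total = R + C = 250 - j1399 Ω = 1422∠-79.9° Ω.

Z = 250 - j1399 Ω = 1422∠-79.9° Ω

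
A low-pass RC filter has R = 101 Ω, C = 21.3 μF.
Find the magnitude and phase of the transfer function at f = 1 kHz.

Step 1 — Angular frequency: ω = 2π·1000 = 6283 rad/s.
Step 2 — Transfer function: H(jω) = 1/(1 + jωRC).
Step 3 — Denominator: 1 + jωRC = 1 + j·6283·101·2.13e-05 = 1 + j13.52.
Step 4 — H = 0.005443 - j0.07358.
Step 5 — Magnitude: |H| = 0.07378 (-22.6 dB); phase: φ = -85.8°.

|H| = 0.07378 (-22.6 dB), φ = -85.8°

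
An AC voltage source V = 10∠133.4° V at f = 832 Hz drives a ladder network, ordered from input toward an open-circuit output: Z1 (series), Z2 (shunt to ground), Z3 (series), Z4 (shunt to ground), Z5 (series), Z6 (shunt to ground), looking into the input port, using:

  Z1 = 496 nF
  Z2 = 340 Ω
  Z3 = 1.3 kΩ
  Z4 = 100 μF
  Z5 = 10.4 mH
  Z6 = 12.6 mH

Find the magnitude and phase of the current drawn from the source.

Step 1 — Angular frequency: ω = 2π·f = 2π·832 = 5228 rad/s.
Step 2 — Component impedances:
  Z1: Z = 1/(jωC) = -j/(ω·C) = 0 - j385.7 Ω
  Z2: Z = R = 340 Ω
  Z3: Z = R = 1300 Ω
  Z4: Z = 1/(jωC) = -j/(ω·C) = 0 - j1.913 Ω
  Z5: Z = jωL = j·5228·0.0104 = 0 + j54.37 Ω
  Z6: Z = jωL = j·5228·0.0126 = 0 + j65.87 Ω
Step 3 — Ladder network (open output): work backward from the far end, alternating series and parallel combinations. Z_in = 269.5 - j385.8 Ω = 470.6∠-55.1° Ω.
Step 4 — Source phasor: V = 10∠133.4° V = -6.871 + j7.266 V.
Step 5 — Ohm's law: I = V / Z_total = (-6.871 + j7.266) / (269.5 - j385.8) = -0.02102 - j0.003126 A.
Step 6 — Convert to polar: |I| = 0.02125 A, ∠I = -171.5°.

I = 0.02125∠-171.5° A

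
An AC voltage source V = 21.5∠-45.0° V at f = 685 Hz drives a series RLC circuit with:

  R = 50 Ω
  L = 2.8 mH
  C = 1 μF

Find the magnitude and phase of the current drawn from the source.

Step 1 — Angular frequency: ω = 2π·f = 2π·685 = 4304 rad/s.
Step 2 — Component impedances:
  R: Z = R = 50 Ω
  L: Z = jωL = j·4304·0.0028 = 0 + j12.05 Ω
  C: Z = 1/(jωC) = -j/(ω·C) = 0 - j232.3 Ω
Step 3 — Series combination: Z_total = R + L + C = 50 - j220.3 Ω = 225.9∠-77.2° Ω.
Step 4 — Source phasor: V = 21.5∠-45.0° V = 15.2 - j15.2 V.
Step 5 — Ohm's law: I = V / Z_total = (15.2 - j15.2) / (50 - j220.3) = 0.08053 + j0.05073 A.
Step 6 — Convert to polar: |I| = 0.09518 A, ∠I = 32.2°.

I = 0.09518∠32.2° A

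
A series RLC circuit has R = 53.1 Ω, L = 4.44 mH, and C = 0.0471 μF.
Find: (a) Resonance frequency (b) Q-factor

Step 1 — Resonance condition Im(Z)=0 gives ω₀ = 1/√(LC).
Step 2 — ω₀ = 1/√(0.00444·4.71e-08) = 6.915e+04 rad/s.
Step 3 — f₀ = ω₀/(2π) = 1.101e+04 Hz.
Step 4 — Series Q: Q = ω₀L/R = 6.915e+04·0.00444/53.1 = 5.782.

(a) f₀ = 1.101e+04 Hz  (b) Q = 5.782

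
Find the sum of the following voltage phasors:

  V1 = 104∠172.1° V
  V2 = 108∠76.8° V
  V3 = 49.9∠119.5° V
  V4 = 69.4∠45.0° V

Step 1 — Convert each phasor to rectangular form:
  V1 = 104·(cos(172.1°) + j·sin(172.1°)) = -103 + j14.29 V
  V2 = 108·(cos(76.8°) + j·sin(76.8°)) = 24.66 + j105.1 V
  V3 = 49.9·(cos(119.5°) + j·sin(119.5°)) = -24.57 + j43.43 V
  V4 = 69.4·(cos(45.0°) + j·sin(45.0°)) = 49.07 + j49.07 V
Step 2 — Sum components: V_total = -53.85 + j211.9 V.
Step 3 — Convert to polar: |V_total| = 218.7 V, ∠V_total = 104.3°.

V_total = 218.7∠104.3° V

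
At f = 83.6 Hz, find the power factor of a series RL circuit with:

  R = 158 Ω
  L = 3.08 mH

Step 1 — Angular frequency: ω = 2π·f = 2π·83.6 = 525.3 rad/s.
Step 2 — Component impedances:
  R: Z = R = 158 Ω
  L: Z = jωL = j·525.3·0.00308 = 0 + j1.618 Ω
Step 3 — Series combination: Z_total = R + L = 158 + j1.618 Ω = 158∠0.6° Ω.
Step 4 — Power factor: PF = cos(φ) = Re(Z)/|Z| = 158/158.01 = 0.9999.
Step 5 — Type: Im(Z) = 1.618 ⇒ lagging (phase φ = 0.6°).

PF = 0.9999 (lagging, φ = 0.6°)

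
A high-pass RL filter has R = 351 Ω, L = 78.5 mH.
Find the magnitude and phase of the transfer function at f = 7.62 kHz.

Step 1 — Angular frequency: ω = 2π·7620 = 4.788e+04 rad/s.
Step 2 — Transfer function: H(jω) = jωL/(R + jωL).
Step 3 — Numerator jωL = j·3758; denominator R + jωL = 351 + j3758.
Step 4 — H = 0.9914 + j0.09258.
Step 5 — Magnitude: |H| = 0.9957 (-0.0 dB); phase: φ = 5.3°.

|H| = 0.9957 (-0.0 dB), φ = 5.3°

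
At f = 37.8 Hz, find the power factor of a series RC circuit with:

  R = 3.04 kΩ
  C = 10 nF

Step 1 — Angular frequency: ω = 2π·f = 2π·37.8 = 237.5 rad/s.
Step 2 — Component impedances:
  R: Z = R = 3040 Ω
  C: Z = 1/(jωC) = -j/(ω·C) = 0 - j4.21e+05 Ω
Step 3 — Series combination: Z_total = R + C = 3040 - j4.21e+05 Ω = 4.211e+05∠-89.6° Ω.
Step 4 — Power factor: PF = cos(φ) = Re(Z)/|Z| = 3040/4.2106e+05 = 0.00722.
Step 5 — Type: Im(Z) = -4.21e+05 ⇒ leading (phase φ = -89.6°).

PF = 0.00722 (leading, φ = -89.6°)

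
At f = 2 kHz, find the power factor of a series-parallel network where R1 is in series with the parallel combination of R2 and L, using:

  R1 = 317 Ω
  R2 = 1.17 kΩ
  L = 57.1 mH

Step 1 — Angular frequency: ω = 2π·f = 2π·2000 = 1.257e+04 rad/s.
Step 2 — Component impedances:
  R1: Z = R = 317 Ω
  R2: Z = R = 1170 Ω
  L: Z = jωL = j·1.257e+04·0.0571 = 0 + j717.5 Ω
Step 3 — Parallel branch: R2 || L = 1/(1/R2 + 1/L) = 319.8 + j521.4 Ω.
Step 4 — Series with R1: Z_total = R1 + (R2 || L) = 636.8 + j521.4 Ω = 823∠39.3° Ω.
Step 5 — Power factor: PF = cos(φ) = Re(Z)/|Z| = 636.78/823.03 = 0.7737.
Step 6 — Type: Im(Z) = 521.4 ⇒ lagging (phase φ = 39.3°).

PF = 0.7737 (lagging, φ = 39.3°)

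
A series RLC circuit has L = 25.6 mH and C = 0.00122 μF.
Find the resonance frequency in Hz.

Step 1 — Resonance condition Im(Z)=0 gives ω₀ = 1/√(LC).
Step 2 — ω₀ = 1/√(0.0256·1.22e-09) = 1.789e+05 rad/s.
Step 3 — f₀ = ω₀/(2π) = 2.848e+04 Hz.

f₀ = 2.848e+04 Hz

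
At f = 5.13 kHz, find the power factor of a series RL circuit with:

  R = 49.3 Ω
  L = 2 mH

Step 1 — Angular frequency: ω = 2π·f = 2π·5130 = 3.223e+04 rad/s.
Step 2 — Component impedances:
  R: Z = R = 49.3 Ω
  L: Z = jωL = j·3.223e+04·0.002 = 0 + j64.47 Ω
Step 3 — Series combination: Z_total = R + L = 49.3 + j64.47 Ω = 81.16∠52.6° Ω.
Step 4 — Power factor: PF = cos(φ) = Re(Z)/|Z| = 49.3/81.156 = 0.6075.
Step 5 — Type: Im(Z) = 64.47 ⇒ lagging (phase φ = 52.6°).

PF = 0.6075 (lagging, φ = 52.6°)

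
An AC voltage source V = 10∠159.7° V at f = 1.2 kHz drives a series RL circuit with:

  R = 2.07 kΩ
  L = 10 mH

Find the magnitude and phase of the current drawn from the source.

Step 1 — Angular frequency: ω = 2π·f = 2π·1200 = 7540 rad/s.
Step 2 — Component impedances:
  R: Z = R = 2070 Ω
  L: Z = jωL = j·7540·0.01 = 0 + j75.4 Ω
Step 3 — Series combination: Z_total = R + L = 2070 + j75.4 Ω = 2071∠2.1° Ω.
Step 4 — Source phasor: V = 10∠159.7° V = -9.379 + j3.469 V.
Step 5 — Ohm's law: I = V / Z_total = (-9.379 + j3.469) / (2070 + j75.4) = -0.004464 + j0.001839 A.
Step 6 — Convert to polar: |I| = 0.004828 A, ∠I = 157.6°.

I = 0.004828∠157.6° A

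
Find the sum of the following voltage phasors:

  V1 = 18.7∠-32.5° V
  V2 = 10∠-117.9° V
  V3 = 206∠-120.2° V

Step 1 — Convert each phasor to rectangular form:
  V1 = 18.7·(cos(-32.5°) + j·sin(-32.5°)) = 15.77 - j10.05 V
  V2 = 10·(cos(-117.9°) + j·sin(-117.9°)) = -4.679 - j8.838 V
  V3 = 206·(cos(-120.2°) + j·sin(-120.2°)) = -103.6 - j178 V
Step 2 — Sum components: V_total = -92.53 - j196.9 V.
Step 3 — Convert to polar: |V_total| = 217.6 V, ∠V_total = -115.2°.

V_total = 217.6∠-115.2° V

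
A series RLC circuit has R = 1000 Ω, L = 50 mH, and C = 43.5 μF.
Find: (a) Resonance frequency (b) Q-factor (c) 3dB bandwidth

Step 1 — Resonance condition Im(Z)=0 gives ω₀ = 1/√(LC).
Step 2 — ω₀ = 1/√(0.05·4.35e-05) = 678.1 rad/s.
Step 3 — f₀ = ω₀/(2π) = 107.9 Hz.
Step 4 — Series Q: Q = ω₀L/R = 678.1·0.05/1000 = 0.0339.
Step 5 — 3dB bandwidth: Δω = ω₀/Q = 2e+04 rad/s; BW = Δω/(2π) = 3183 Hz.

(a) f₀ = 107.9 Hz  (b) Q = 0.0339  (c) BW = 3183 Hz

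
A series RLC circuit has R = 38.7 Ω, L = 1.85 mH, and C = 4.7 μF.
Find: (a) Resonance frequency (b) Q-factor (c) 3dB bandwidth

Step 1 — Resonance: ω₀ = 1/√(LC) = 1/√(0.00185·4.7e-06) = 1.072e+04 rad/s.
Step 2 — f₀ = ω₀/(2π) = 1707 Hz.
Step 3 — Series Q: Q = ω₀L/R = 1.072e+04·0.00185/38.7 = 0.5127.
Step 4 — Bandwidth: Δω = ω₀/Q = 2.092e+04 rad/s; BW = Δω/(2π) = 3329 Hz.

(a) f₀ = 1707 Hz  (b) Q = 0.5127  (c) BW = 3329 Hz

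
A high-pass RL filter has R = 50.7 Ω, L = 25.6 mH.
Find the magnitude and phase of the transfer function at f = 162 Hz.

Step 1 — Angular frequency: ω = 2π·162 = 1018 rad/s.
Step 2 — Transfer function: H(jω) = jωL/(R + jωL).
Step 3 — Numerator jωL = j·26.06; denominator R + jωL = 50.7 + j26.06.
Step 4 — H = 0.209 + j0.4066.
Step 5 — Magnitude: |H| = 0.4571 (-6.8 dB); phase: φ = 62.8°.

|H| = 0.4571 (-6.8 dB), φ = 62.8°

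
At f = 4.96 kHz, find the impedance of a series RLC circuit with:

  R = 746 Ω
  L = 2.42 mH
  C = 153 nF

Step 1 — Angular frequency: ω = 2π·f = 2π·4960 = 3.116e+04 rad/s.
Step 2 — Component impedances:
  R: Z = R = 746 Ω
  L: Z = jωL = j·3.116e+04·0.00242 = 0 + j75.42 Ω
  C: Z = 1/(jωC) = -j/(ω·C) = 0 - j209.7 Ω
Step 3 — Series combination: Z_total = R + L + C = 746 - j134.3 Ω = 758∠-10.2° Ω.

Z = 746 - j134.3 Ω = 758∠-10.2° Ω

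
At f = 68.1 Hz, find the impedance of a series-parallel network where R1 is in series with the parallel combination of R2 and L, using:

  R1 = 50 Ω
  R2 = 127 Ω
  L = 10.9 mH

Step 1 — Angular frequency: ω = 2π·f = 2π·68.1 = 427.9 rad/s.
Step 2 — Component impedances:
  R1: Z = R = 50 Ω
  R2: Z = R = 127 Ω
  L: Z = jωL = j·427.9·0.0109 = 0 + j4.664 Ω
Step 3 — Parallel branch: R2 || L = 1/(1/R2 + 1/L) = 0.171 + j4.658 Ω.
Step 4 — Series with R1: Z_total = R1 + (R2 || L) = 50.17 + j4.658 Ω = 50.39∠5.3° Ω.

Z = 50.17 + j4.658 Ω = 50.39∠5.3° Ω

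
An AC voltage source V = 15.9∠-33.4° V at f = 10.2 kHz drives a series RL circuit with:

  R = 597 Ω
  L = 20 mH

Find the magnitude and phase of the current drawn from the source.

Step 1 — Angular frequency: ω = 2π·f = 2π·1.02e+04 = 6.409e+04 rad/s.
Step 2 — Component impedances:
  R: Z = R = 597 Ω
  L: Z = jωL = j·6.409e+04·0.02 = 0 + j1282 Ω
Step 3 — Series combination: Z_total = R + L = 597 + j1282 Ω = 1414∠65.0° Ω.
Step 4 — Source phasor: V = 15.9∠-33.4° V = 13.27 - j8.753 V.
Step 5 — Ohm's law: I = V / Z_total = (13.27 - j8.753) / (597 + j1282) = -0.001648 - j0.01112 A.
Step 6 — Convert to polar: |I| = 0.01124 A, ∠I = -98.4°.

I = 0.01124∠-98.4° A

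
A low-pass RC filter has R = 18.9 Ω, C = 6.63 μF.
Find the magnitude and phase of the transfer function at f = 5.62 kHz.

Step 1 — Angular frequency: ω = 2π·5620 = 3.531e+04 rad/s.
Step 2 — Transfer function: H(jω) = 1/(1 + jωRC).
Step 3 — Denominator: 1 + jωRC = 1 + j·3.531e+04·18.9·6.63e-06 = 1 + j4.425.
Step 4 — H = 0.04859 - j0.215.
Step 5 — Magnitude: |H| = 0.2204 (-13.1 dB); phase: φ = -77.3°.

|H| = 0.2204 (-13.1 dB), φ = -77.3°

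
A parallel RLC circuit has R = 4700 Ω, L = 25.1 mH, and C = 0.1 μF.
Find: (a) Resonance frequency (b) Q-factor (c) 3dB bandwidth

Step 1 — Resonance: ω₀ = 1/√(LC) = 1/√(0.0251·1e-07) = 1.996e+04 rad/s.
Step 2 — f₀ = ω₀/(2π) = 3177 Hz.
Step 3 — Parallel Q: Q = R/(ω₀L) = 4700/(1.996e+04·0.0251) = 9.381.
Step 4 — Bandwidth: Δω = ω₀/Q = 2128 rad/s; BW = Δω/(2π) = 338.6 Hz.

(a) f₀ = 3177 Hz  (b) Q = 9.381  (c) BW = 338.6 Hz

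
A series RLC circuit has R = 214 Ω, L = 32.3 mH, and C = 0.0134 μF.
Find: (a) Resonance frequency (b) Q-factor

Step 1 — Resonance condition Im(Z)=0 gives ω₀ = 1/√(LC).
Step 2 — ω₀ = 1/√(0.0323·1.34e-08) = 4.807e+04 rad/s.
Step 3 — f₀ = ω₀/(2π) = 7650 Hz.
Step 4 — Series Q: Q = ω₀L/R = 4.807e+04·0.0323/214 = 7.255.

(a) f₀ = 7650 Hz  (b) Q = 7.255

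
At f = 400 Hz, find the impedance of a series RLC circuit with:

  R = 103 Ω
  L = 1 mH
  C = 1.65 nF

Step 1 — Angular frequency: ω = 2π·f = 2π·400 = 2513 rad/s.
Step 2 — Component impedances:
  R: Z = R = 103 Ω
  L: Z = jωL = j·2513·0.001 = 0 + j2.513 Ω
  C: Z = 1/(jωC) = -j/(ω·C) = 0 - j2.411e+05 Ω
Step 3 — Series combination: Z_total = R + L + C = 103 - j2.411e+05 Ω = 2.411e+05∠-90.0° Ω.

Z = 103 - j2.411e+05 Ω = 2.411e+05∠-90.0° Ω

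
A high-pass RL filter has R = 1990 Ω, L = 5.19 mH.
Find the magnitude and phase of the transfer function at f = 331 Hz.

Step 1 — Angular frequency: ω = 2π·331 = 2080 rad/s.
Step 2 — Transfer function: H(jω) = jωL/(R + jωL).
Step 3 — Numerator jωL = j·10.79; denominator R + jωL = 1990 + j10.79.
Step 4 — H = 2.942e-05 + j0.005424.
Step 5 — Magnitude: |H| = 0.005424 (-45.3 dB); phase: φ = 89.7°.

|H| = 0.005424 (-45.3 dB), φ = 89.7°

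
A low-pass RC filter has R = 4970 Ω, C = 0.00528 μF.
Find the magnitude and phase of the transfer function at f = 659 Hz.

Step 1 — Angular frequency: ω = 2π·659 = 4141 rad/s.
Step 2 — Transfer function: H(jω) = 1/(1 + jωRC).
Step 3 — Denominator: 1 + jωRC = 1 + j·4141·4970·5.28e-09 = 1 + j0.1087.
Step 4 — H = 0.9883 - j0.1074.
Step 5 — Magnitude: |H| = 0.9941 (-0.1 dB); phase: φ = -6.2°.

|H| = 0.9941 (-0.1 dB), φ = -6.2°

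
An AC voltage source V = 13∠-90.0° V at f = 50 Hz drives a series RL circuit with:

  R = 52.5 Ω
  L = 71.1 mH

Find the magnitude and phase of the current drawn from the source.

Step 1 — Angular frequency: ω = 2π·f = 2π·50 = 314.2 rad/s.
Step 2 — Component impedances:
  R: Z = R = 52.5 Ω
  L: Z = jωL = j·314.2·0.0711 = 0 + j22.34 Ω
Step 3 — Series combination: Z_total = R + L = 52.5 + j22.34 Ω = 57.05∠23.0° Ω.
Step 4 — Source phasor: V = 13∠-90.0° V = 0 - j13 V.
Step 5 — Ohm's law: I = V / Z_total = (0 - j13) / (52.5 + j22.34) = -0.0892 - j0.2097 A.
Step 6 — Convert to polar: |I| = 0.2279 A, ∠I = -113.0°.

I = 0.2279∠-113.0° A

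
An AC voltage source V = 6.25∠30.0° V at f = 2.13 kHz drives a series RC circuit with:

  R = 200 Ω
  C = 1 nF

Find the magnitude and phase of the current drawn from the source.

Step 1 — Angular frequency: ω = 2π·f = 2π·2130 = 1.338e+04 rad/s.
Step 2 — Component impedances:
  R: Z = R = 200 Ω
  C: Z = 1/(jωC) = -j/(ω·C) = 0 - j7.472e+04 Ω
Step 3 — Series combination: Z_total = R + C = 200 - j7.472e+04 Ω = 7.472e+04∠-89.8° Ω.
Step 4 — Source phasor: V = 6.25∠30.0° V = 5.413 + j3.125 V.
Step 5 — Ohm's law: I = V / Z_total = (5.413 + j3.125) / (200 - j7.472e+04) = -4.163e-05 + j7.255e-05 A.
Step 6 — Convert to polar: |I| = 8.364e-05 A, ∠I = 119.8°.

I = 8.364e-05∠119.8° A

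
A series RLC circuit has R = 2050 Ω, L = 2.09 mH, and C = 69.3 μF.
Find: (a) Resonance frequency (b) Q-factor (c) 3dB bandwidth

Step 1 — Resonance: ω₀ = 1/√(LC) = 1/√(0.00209·6.93e-05) = 2628 rad/s.
Step 2 — f₀ = ω₀/(2π) = 418.2 Hz.
Step 3 — Series Q: Q = ω₀L/R = 2628·0.00209/2050 = 0.002679.
Step 4 — Bandwidth: Δω = ω₀/Q = 9.809e+05 rad/s; BW = Δω/(2π) = 1.561e+05 Hz.

(a) f₀ = 418.2 Hz  (b) Q = 0.002679  (c) BW = 1.561e+05 Hz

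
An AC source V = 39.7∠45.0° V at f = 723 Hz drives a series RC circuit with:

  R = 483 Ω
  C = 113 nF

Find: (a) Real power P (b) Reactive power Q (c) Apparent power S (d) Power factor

Step 1 — Angular frequency: ω = 2π·f = 2π·723 = 4543 rad/s.
Step 2 — Component impedances:
  R: Z = R = 483 Ω
  C: Z = 1/(jωC) = -j/(ω·C) = 0 - j1948 Ω
Step 3 — Series combination: Z_total = R + C = 483 - j1948 Ω = 2007∠-76.1° Ω.
Step 4 — Source phasor: V = 39.7∠45.0° V = 28.07 + j28.07 V.
Step 5 — Current: I = V / Z = -0.01021 + j0.01694 A = 0.01978∠121.1° A.
Step 6 — Complex power: S = V·I* = 0.189 - j0.7622 VA.
Step 7 — Real power: P = Re(S) = 0.189 W.
Step 8 — Reactive power: Q = Im(S) = -0.7622 VAR.
Step 9 — Apparent power: |S| = 0.7853 VA.
Step 10 — Power factor: PF = P/|S| = 0.2407 (leading).

(a) P = 0.189 W  (b) Q = -0.7622 VAR  (c) S = 0.7853 VA  (d) PF = 0.2407 (leading)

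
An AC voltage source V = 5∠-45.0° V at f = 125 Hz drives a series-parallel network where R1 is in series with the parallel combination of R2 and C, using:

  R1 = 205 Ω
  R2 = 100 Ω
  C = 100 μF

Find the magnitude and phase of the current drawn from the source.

Step 1 — Angular frequency: ω = 2π·f = 2π·125 = 785.4 rad/s.
Step 2 — Component impedances:
  R1: Z = R = 205 Ω
  R2: Z = R = 100 Ω
  C: Z = 1/(jωC) = -j/(ω·C) = 0 - j12.73 Ω
Step 3 — Parallel branch: R2 || C = 1/(1/R2 + 1/C) = 1.595 - j12.53 Ω.
Step 4 — Series with R1: Z_total = R1 + (R2 || C) = 206.6 - j12.53 Ω = 207∠-3.5° Ω.
Step 5 — Source phasor: V = 5∠-45.0° V = 3.536 - j3.536 V.
Step 6 — Ohm's law: I = V / Z_total = (3.536 - j3.536) / (206.6 - j12.53) = 0.01808 - j0.01602 A.
Step 7 — Convert to polar: |I| = 0.02416 A, ∠I = -41.5°.

I = 0.02416∠-41.5° A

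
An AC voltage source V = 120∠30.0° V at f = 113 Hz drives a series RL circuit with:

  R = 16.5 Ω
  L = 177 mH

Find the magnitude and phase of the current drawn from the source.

Step 1 — Angular frequency: ω = 2π·f = 2π·113 = 710 rad/s.
Step 2 — Component impedances:
  R: Z = R = 16.5 Ω
  L: Z = jωL = j·710·0.177 = 0 + j125.7 Ω
Step 3 — Series combination: Z_total = R + L = 16.5 + j125.7 Ω = 126.7∠82.5° Ω.
Step 4 — Source phasor: V = 120∠30.0° V = 103.9 + j60 V.
Step 5 — Ohm's law: I = V / Z_total = (103.9 + j60) / (16.5 + j125.7) = 0.5761 - j0.7513 A.
Step 6 — Convert to polar: |I| = 0.9468 A, ∠I = -52.5°.

I = 0.9468∠-52.5° A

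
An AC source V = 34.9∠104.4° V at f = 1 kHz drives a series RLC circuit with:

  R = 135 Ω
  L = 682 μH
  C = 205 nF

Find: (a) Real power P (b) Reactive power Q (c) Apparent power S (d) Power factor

Step 1 — Angular frequency: ω = 2π·f = 2π·1000 = 6283 rad/s.
Step 2 — Component impedances:
  R: Z = R = 135 Ω
  L: Z = jωL = j·6283·0.000682 = 0 + j4.285 Ω
  C: Z = 1/(jωC) = -j/(ω·C) = 0 - j776.4 Ω
Step 3 — Series combination: Z_total = R + L + C = 135 - j772.1 Ω = 783.8∠-80.1° Ω.
Step 4 — Source phasor: V = 34.9∠104.4° V = -8.679 + j33.8 V.
Step 5 — Current: I = V / Z = -0.04439 - j0.00348 A = 0.04453∠-175.5° A.
Step 6 — Complex power: S = V·I* = 0.2677 - j1.531 VA.
Step 7 — Real power: P = Re(S) = 0.2677 W.
Step 8 — Reactive power: Q = Im(S) = -1.531 VAR.
Step 9 — Apparent power: |S| = 1.554 VA.
Step 10 — Power factor: PF = P/|S| = 0.1722 (leading).

(a) P = 0.2677 W  (b) Q = -1.531 VAR  (c) S = 1.554 VA  (d) PF = 0.1722 (leading)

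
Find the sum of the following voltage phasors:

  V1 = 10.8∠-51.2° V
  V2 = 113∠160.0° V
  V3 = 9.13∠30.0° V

Step 1 — Convert each phasor to rectangular form:
  V1 = 10.8·(cos(-51.2°) + j·sin(-51.2°)) = 6.767 - j8.417 V
  V2 = 113·(cos(160.0°) + j·sin(160.0°)) = -106.2 + j38.65 V
  V3 = 9.13·(cos(30.0°) + j·sin(30.0°)) = 7.907 + j4.565 V
Step 2 — Sum components: V_total = -91.51 + j34.8 V.
Step 3 — Convert to polar: |V_total| = 97.9 V, ∠V_total = 159.2°.

V_total = 97.9∠159.2° V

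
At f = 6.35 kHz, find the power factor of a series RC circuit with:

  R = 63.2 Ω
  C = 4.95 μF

Step 1 — Angular frequency: ω = 2π·f = 2π·6350 = 3.99e+04 rad/s.
Step 2 — Component impedances:
  R: Z = R = 63.2 Ω
  C: Z = 1/(jωC) = -j/(ω·C) = 0 - j5.063 Ω
Step 3 — Series combination: Z_total = R + C = 63.2 - j5.063 Ω = 63.4∠-4.6° Ω.
Step 4 — Power factor: PF = cos(φ) = Re(Z)/|Z| = 63.2/63.4 = 0.9968.
Step 5 — Type: Im(Z) = -5.063 ⇒ leading (phase φ = -4.6°).

PF = 0.9968 (leading, φ = -4.6°)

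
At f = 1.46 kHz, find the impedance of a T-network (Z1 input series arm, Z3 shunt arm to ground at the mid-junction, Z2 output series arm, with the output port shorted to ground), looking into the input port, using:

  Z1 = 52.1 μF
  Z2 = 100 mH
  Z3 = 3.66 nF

Step 1 — Angular frequency: ω = 2π·f = 2π·1460 = 9173 rad/s.
Step 2 — Component impedances:
  Z1: Z = 1/(jωC) = -j/(ω·C) = 0 - j2.092 Ω
  Z2: Z = jωL = j·9173·0.1 = 0 + j917.3 Ω
  Z3: Z = 1/(jωC) = -j/(ω·C) = 0 - j2.978e+04 Ω
Step 3 — With the output port shorted to ground, the output series arm Z2 runs from the junction to ground; the shunt arm Z3 also runs from the junction to ground. They appear in parallel: Z3 || Z2 = 0 + j946.5 Ω.
Step 4 — Series with input arm Z1: Z_in = Z1 + (Z3 || Z2) = 0 + j944.4 Ω = 944.4∠90.0° Ω.

Z = 0 + j944.4 Ω = 944.4∠90.0° Ω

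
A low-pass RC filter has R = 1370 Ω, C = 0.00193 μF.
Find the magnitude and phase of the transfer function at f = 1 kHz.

Step 1 — Angular frequency: ω = 2π·1000 = 6283 rad/s.
Step 2 — Transfer function: H(jω) = 1/(1 + jωRC).
Step 3 — Denominator: 1 + jωRC = 1 + j·6283·1370·1.93e-09 = 1 + j0.01661.
Step 4 — H = 0.9997 - j0.01661.
Step 5 — Magnitude: |H| = 0.9999 (-0.0 dB); phase: φ = -1.0°.

|H| = 0.9999 (-0.0 dB), φ = -1.0°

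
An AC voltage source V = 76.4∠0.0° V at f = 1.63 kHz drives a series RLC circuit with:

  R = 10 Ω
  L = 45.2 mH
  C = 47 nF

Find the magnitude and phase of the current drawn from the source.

Step 1 — Angular frequency: ω = 2π·f = 2π·1630 = 1.024e+04 rad/s.
Step 2 — Component impedances:
  R: Z = R = 10 Ω
  L: Z = jωL = j·1.024e+04·0.0452 = 0 + j462.9 Ω
  C: Z = 1/(jωC) = -j/(ω·C) = 0 - j2077 Ω
Step 3 — Series combination: Z_total = R + L + C = 10 - j1615 Ω = 1615∠-89.6° Ω.
Step 4 — Source phasor: V = 76.4∠0.0° V = 76.4 V.
Step 5 — Ohm's law: I = V / Z_total = (76.4) / (10 - j1615) = 0.0002931 + j0.04732 A.
Step 6 — Convert to polar: |I| = 0.04732 A, ∠I = 89.6°.

I = 0.04732∠89.6° A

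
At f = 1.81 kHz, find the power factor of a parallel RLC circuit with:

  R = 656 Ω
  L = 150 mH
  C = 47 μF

Step 1 — Angular frequency: ω = 2π·f = 2π·1810 = 1.137e+04 rad/s.
Step 2 — Component impedances:
  R: Z = R = 656 Ω
  L: Z = jωL = j·1.137e+04·0.15 = 0 + j1706 Ω
  C: Z = 1/(jωC) = -j/(ω·C) = 0 - j1.871 Ω
Step 3 — Parallel combination: 1/Z_total = 1/R + 1/L + 1/C; Z_total = 0.005347 - j1.873 Ω = 1.873∠-89.8° Ω.
Step 4 — Power factor: PF = cos(φ) = Re(Z)/|Z| = 0.005347/1.873 = 0.002855.
Step 5 — Type: Im(Z) = -1.873 ⇒ leading (phase φ = -89.8°).

PF = 0.002855 (leading, φ = -89.8°)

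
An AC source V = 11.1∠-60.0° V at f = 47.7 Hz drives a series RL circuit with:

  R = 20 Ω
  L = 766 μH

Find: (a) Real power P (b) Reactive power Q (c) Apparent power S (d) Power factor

Step 1 — Angular frequency: ω = 2π·f = 2π·47.7 = 299.7 rad/s.
Step 2 — Component impedances:
  R: Z = R = 20 Ω
  L: Z = jωL = j·299.7·0.000766 = 0 + j0.2296 Ω
Step 3 — Series combination: Z_total = R + L = 20 + j0.2296 Ω = 20∠0.7° Ω.
Step 4 — Source phasor: V = 11.1∠-60.0° V = 5.55 - j9.613 V.
Step 5 — Current: I = V / Z = 0.2719 - j0.4838 A = 0.555∠-60.7° A.
Step 6 — Complex power: S = V·I* = 6.16 + j0.07071 VA.
Step 7 — Real power: P = Re(S) = 6.16 W.
Step 8 — Reactive power: Q = Im(S) = 0.07071 VAR.
Step 9 — Apparent power: |S| = 6.16 VA.
Step 10 — Power factor: PF = P/|S| = 0.9999 (lagging).

(a) P = 6.16 W  (b) Q = 0.07071 VAR  (c) S = 6.16 VA  (d) PF = 0.9999 (lagging)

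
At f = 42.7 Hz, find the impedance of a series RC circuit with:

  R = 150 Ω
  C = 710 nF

Step 1 — Angular frequency: ω = 2π·f = 2π·42.7 = 268.3 rad/s.
Step 2 — Component impedances:
  R: Z = R = 150 Ω
  C: Z = 1/(jωC) = -j/(ω·C) = 0 - j5250 Ω
Step 3 — Series combination: Z_total = R + C = 150 - j5250 Ω = 5252∠-88.4° Ω.

Z = 150 - j5250 Ω = 5252∠-88.4° Ω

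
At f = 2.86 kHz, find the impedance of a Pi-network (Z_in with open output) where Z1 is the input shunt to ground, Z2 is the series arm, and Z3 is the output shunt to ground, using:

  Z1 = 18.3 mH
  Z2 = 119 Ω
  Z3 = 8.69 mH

Step 1 — Angular frequency: ω = 2π·f = 2π·2860 = 1.797e+04 rad/s.
Step 2 — Component impedances:
  Z1: Z = jωL = j·1.797e+04·0.0183 = 0 + j328.8 Ω
  Z2: Z = R = 119 Ω
  Z3: Z = jωL = j·1.797e+04·0.00869 = 0 + j156.2 Ω
Step 3 — With open output, the series arm Z2 and the output shunt Z3 appear in series to ground: Z2 + Z3 = 119 + j156.2 Ω.
Step 4 — Parallel with input shunt Z1: Z_in = Z1 || (Z2 + Z3) = 51.6 + j118.5 Ω = 129.3∠66.5° Ω.

Z = 51.6 + j118.5 Ω = 129.3∠66.5° Ω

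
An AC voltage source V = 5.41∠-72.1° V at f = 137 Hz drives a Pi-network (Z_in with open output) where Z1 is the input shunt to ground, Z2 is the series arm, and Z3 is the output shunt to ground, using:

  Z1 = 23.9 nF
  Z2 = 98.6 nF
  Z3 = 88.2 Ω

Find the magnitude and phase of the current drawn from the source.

Step 1 — Angular frequency: ω = 2π·f = 2π·137 = 860.8 rad/s.
Step 2 — Component impedances:
  Z1: Z = 1/(jωC) = -j/(ω·C) = 0 - j4.861e+04 Ω
  Z2: Z = 1/(jωC) = -j/(ω·C) = 0 - j1.178e+04 Ω
  Z3: Z = R = 88.2 Ω
Step 3 — With open output, the series arm Z2 and the output shunt Z3 appear in series to ground: Z2 + Z3 = 88.2 - j1.178e+04 Ω.
Step 4 — Parallel with input shunt Z1: Z_in = Z1 || (Z2 + Z3) = 57.14 - j9483 Ω = 9484∠-89.7° Ω.
Step 5 — Source phasor: V = 5.41∠-72.1° V = 1.663 - j5.148 V.
Step 6 — Ohm's law: I = V / Z_total = (1.663 - j5.148) / (57.14 - j9483) = 0.0005439 + j0.0001721 A.
Step 7 — Convert to polar: |I| = 0.0005705 A, ∠I = 17.6°.

I = 0.0005705∠17.6° A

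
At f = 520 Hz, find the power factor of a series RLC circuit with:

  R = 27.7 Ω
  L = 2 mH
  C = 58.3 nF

Step 1 — Angular frequency: ω = 2π·f = 2π·520 = 3267 rad/s.
Step 2 — Component impedances:
  R: Z = R = 27.7 Ω
  L: Z = jωL = j·3267·0.002 = 0 + j6.535 Ω
  C: Z = 1/(jωC) = -j/(ω·C) = 0 - j5250 Ω
Step 3 — Series combination: Z_total = R + L + C = 27.7 - j5243 Ω = 5243∠-89.7° Ω.
Step 4 — Power factor: PF = cos(φ) = Re(Z)/|Z| = 27.7/5243 = 0.005283.
Step 5 — Type: Im(Z) = -5243 ⇒ leading (phase φ = -89.7°).

PF = 0.005283 (leading, φ = -89.7°)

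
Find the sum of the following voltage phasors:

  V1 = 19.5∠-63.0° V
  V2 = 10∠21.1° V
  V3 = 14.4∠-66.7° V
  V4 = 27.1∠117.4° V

Step 1 — Convert each phasor to rectangular form:
  V1 = 19.5·(cos(-63.0°) + j·sin(-63.0°)) = 8.853 - j17.37 V
  V2 = 10·(cos(21.1°) + j·sin(21.1°)) = 9.33 + j3.6 V
  V3 = 14.4·(cos(-66.7°) + j·sin(-66.7°)) = 5.696 - j13.23 V
  V4 = 27.1·(cos(117.4°) + j·sin(117.4°)) = -12.47 + j24.06 V
Step 2 — Sum components: V_total = 11.41 - j2.94 V.
Step 3 — Convert to polar: |V_total| = 11.78 V, ∠V_total = -14.5°.

V_total = 11.78∠-14.5° V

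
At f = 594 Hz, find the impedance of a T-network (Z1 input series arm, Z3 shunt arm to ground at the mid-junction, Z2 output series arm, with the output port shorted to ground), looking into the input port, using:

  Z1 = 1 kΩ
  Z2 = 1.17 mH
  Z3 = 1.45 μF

Step 1 — Angular frequency: ω = 2π·f = 2π·594 = 3732 rad/s.
Step 2 — Component impedances:
  Z1: Z = R = 1000 Ω
  Z2: Z = jωL = j·3732·0.00117 = 0 + j4.367 Ω
  Z3: Z = 1/(jωC) = -j/(ω·C) = 0 - j184.8 Ω
Step 3 — With the output port shorted to ground, the output series arm Z2 runs from the junction to ground; the shunt arm Z3 also runs from the junction to ground. They appear in parallel: Z3 || Z2 = 0 + j4.472 Ω.
Step 4 — Series with input arm Z1: Z_in = Z1 + (Z3 || Z2) = 1000 + j4.472 Ω = 1000∠0.3° Ω.

Z = 1000 + j4.472 Ω = 1000∠0.3° Ω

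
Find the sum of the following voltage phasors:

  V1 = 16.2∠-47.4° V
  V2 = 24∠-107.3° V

Step 1 — Convert each phasor to rectangular form:
  V1 = 16.2·(cos(-47.4°) + j·sin(-47.4°)) = 10.97 - j11.92 V
  V2 = 24·(cos(-107.3°) + j·sin(-107.3°)) = -7.137 - j22.91 V
Step 2 — Sum components: V_total = 3.828 - j34.84 V.
Step 3 — Convert to polar: |V_total| = 35.05 V, ∠V_total = -83.7°.

V_total = 35.05∠-83.7° V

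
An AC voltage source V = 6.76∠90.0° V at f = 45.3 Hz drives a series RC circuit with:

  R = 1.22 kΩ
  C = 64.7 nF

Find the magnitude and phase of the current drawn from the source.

Step 1 — Angular frequency: ω = 2π·f = 2π·45.3 = 284.6 rad/s.
Step 2 — Component impedances:
  R: Z = R = 1220 Ω
  C: Z = 1/(jωC) = -j/(ω·C) = 0 - j5.43e+04 Ω
Step 3 — Series combination: Z_total = R + C = 1220 - j5.43e+04 Ω = 5.432e+04∠-88.7° Ω.
Step 4 — Source phasor: V = 6.76∠90.0° V = 0 + j6.76 V.
Step 5 — Ohm's law: I = V / Z_total = (0 + j6.76) / (1220 - j5.43e+04) = -0.0001244 + j2.795e-06 A.
Step 6 — Convert to polar: |I| = 0.0001245 A, ∠I = 178.7°.

I = 0.0001245∠178.7° A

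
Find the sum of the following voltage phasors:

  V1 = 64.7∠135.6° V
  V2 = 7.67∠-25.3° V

Step 1 — Convert each phasor to rectangular form:
  V1 = 64.7·(cos(135.6°) + j·sin(135.6°)) = -46.23 + j45.27 V
  V2 = 7.67·(cos(-25.3°) + j·sin(-25.3°)) = 6.934 - j3.278 V
Step 2 — Sum components: V_total = -39.29 + j41.99 V.
Step 3 — Convert to polar: |V_total| = 57.51 V, ∠V_total = 133.1°.

V_total = 57.51∠133.1° V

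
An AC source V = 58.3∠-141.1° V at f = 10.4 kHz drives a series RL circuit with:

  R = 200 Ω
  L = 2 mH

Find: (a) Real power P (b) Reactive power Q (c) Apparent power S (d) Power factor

Step 1 — Angular frequency: ω = 2π·f = 2π·1.04e+04 = 6.535e+04 rad/s.
Step 2 — Component impedances:
  R: Z = R = 200 Ω
  L: Z = jωL = j·6.535e+04·0.002 = 0 + j130.7 Ω
Step 3 — Series combination: Z_total = R + L = 200 + j130.7 Ω = 238.9∠33.2° Ω.
Step 4 — Source phasor: V = 58.3∠-141.1° V = -45.37 - j36.61 V.
Step 5 — Current: I = V / Z = -0.2428 - j0.02439 A = 0.244∠-174.3° A.
Step 6 — Complex power: S = V·I* = 11.91 + j7.782 VA.
Step 7 — Real power: P = Re(S) = 11.91 W.
Step 8 — Reactive power: Q = Im(S) = 7.782 VAR.
Step 9 — Apparent power: |S| = 14.23 VA.
Step 10 — Power factor: PF = P/|S| = 0.8371 (lagging).

(a) P = 11.91 W  (b) Q = 7.782 VAR  (c) S = 14.23 VA  (d) PF = 0.8371 (lagging)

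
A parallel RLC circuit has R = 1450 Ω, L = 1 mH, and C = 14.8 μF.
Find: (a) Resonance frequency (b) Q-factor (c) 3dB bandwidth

Step 1 — Resonance: ω₀ = 1/√(LC) = 1/√(0.001·1.48e-05) = 8220 rad/s.
Step 2 — f₀ = ω₀/(2π) = 1308 Hz.
Step 3 — Parallel Q: Q = R/(ω₀L) = 1450/(8220·0.001) = 176.4.
Step 4 — Bandwidth: Δω = ω₀/Q = 46.6 rad/s; BW = Δω/(2π) = 7.416 Hz.

(a) f₀ = 1308 Hz  (b) Q = 176.4  (c) BW = 7.416 Hz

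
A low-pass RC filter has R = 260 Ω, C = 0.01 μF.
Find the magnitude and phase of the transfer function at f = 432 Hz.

Step 1 — Angular frequency: ω = 2π·432 = 2714 rad/s.
Step 2 — Transfer function: H(jω) = 1/(1 + jωRC).
Step 3 — Denominator: 1 + jωRC = 1 + j·2714·260·1e-08 = 1 + j0.007057.
Step 4 — H = 1 - j0.007057.
Step 5 — Magnitude: |H| = 1 (-0.0 dB); phase: φ = -0.4°.

|H| = 1 (-0.0 dB), φ = -0.4°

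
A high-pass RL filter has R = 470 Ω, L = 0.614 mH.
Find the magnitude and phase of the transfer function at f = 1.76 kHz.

Step 1 — Angular frequency: ω = 2π·1760 = 1.106e+04 rad/s.
Step 2 — Transfer function: H(jω) = jωL/(R + jωL).
Step 3 — Numerator jωL = j·6.79; denominator R + jωL = 470 + j6.79.
Step 4 — H = 0.0002087 + j0.01444.
Step 5 — Magnitude: |H| = 0.01445 (-36.8 dB); phase: φ = 89.2°.

|H| = 0.01445 (-36.8 dB), φ = 89.2°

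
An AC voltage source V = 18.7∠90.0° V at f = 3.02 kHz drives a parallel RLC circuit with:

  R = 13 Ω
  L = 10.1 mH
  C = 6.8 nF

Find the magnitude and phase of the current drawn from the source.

Step 1 — Angular frequency: ω = 2π·f = 2π·3020 = 1.898e+04 rad/s.
Step 2 — Component impedances:
  R: Z = R = 13 Ω
  L: Z = jωL = j·1.898e+04·0.0101 = 0 + j191.6 Ω
  C: Z = 1/(jωC) = -j/(ω·C) = 0 - j7750 Ω
Step 3 — Parallel combination: 1/Z_total = 1/R + 1/L + 1/C; Z_total = 12.94 + j0.8563 Ω = 12.97∠3.8° Ω.
Step 4 — Source phasor: V = 18.7∠90.0° V = 0 + j18.7 V.
Step 5 — Ohm's law: I = V / Z_total = (0 + j18.7) / (12.94 + j0.8563) = 0.09516 + j1.438 A.
Step 6 — Convert to polar: |I| = 1.442 A, ∠I = 86.2°.

I = 1.442∠86.2° A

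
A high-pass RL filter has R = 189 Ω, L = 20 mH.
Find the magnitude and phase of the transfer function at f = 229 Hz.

Step 1 — Angular frequency: ω = 2π·229 = 1439 rad/s.
Step 2 — Transfer function: H(jω) = jωL/(R + jωL).
Step 3 — Numerator jωL = j·28.78; denominator R + jωL = 189 + j28.78.
Step 4 — H = 0.02266 + j0.1488.
Step 5 — Magnitude: |H| = 0.1505 (-16.4 dB); phase: φ = 81.3°.

|H| = 0.1505 (-16.4 dB), φ = 81.3°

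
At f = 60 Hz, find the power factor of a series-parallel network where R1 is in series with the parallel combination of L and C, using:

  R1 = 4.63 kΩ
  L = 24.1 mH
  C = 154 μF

Step 1 — Angular frequency: ω = 2π·f = 2π·60 = 377 rad/s.
Step 2 — Component impedances:
  R1: Z = R = 4630 Ω
  L: Z = jωL = j·377·0.0241 = 0 + j9.085 Ω
  C: Z = 1/(jωC) = -j/(ω·C) = 0 - j17.22 Ω
Step 3 — Parallel branch: L || C = 1/(1/L + 1/C) = 0 + j19.23 Ω.
Step 4 — Series with R1: Z_total = R1 + (L || C) = 4630 + j19.23 Ω = 4630∠0.2° Ω.
Step 5 — Power factor: PF = cos(φ) = Re(Z)/|Z| = 4630/4630 = 1.
Step 6 — Type: Im(Z) = 19.23 ⇒ lagging (phase φ = 0.2°).

PF = 1 (lagging, φ = 0.2°)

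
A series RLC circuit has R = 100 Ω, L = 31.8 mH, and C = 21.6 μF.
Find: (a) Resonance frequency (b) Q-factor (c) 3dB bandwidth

Step 1 — Resonance condition Im(Z)=0 gives ω₀ = 1/√(LC).
Step 2 — ω₀ = 1/√(0.0318·2.16e-05) = 1207 rad/s.
Step 3 — f₀ = ω₀/(2π) = 192 Hz.
Step 4 — Series Q: Q = ω₀L/R = 1207·0.0318/100 = 0.3837.
Step 5 — 3dB bandwidth: Δω = ω₀/Q = 3145 rad/s; BW = Δω/(2π) = 500.5 Hz.

(a) f₀ = 192 Hz  (b) Q = 0.3837  (c) BW = 500.5 Hz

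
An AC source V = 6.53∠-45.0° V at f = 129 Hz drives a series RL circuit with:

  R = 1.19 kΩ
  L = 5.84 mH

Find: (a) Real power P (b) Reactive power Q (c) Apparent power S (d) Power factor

Step 1 — Angular frequency: ω = 2π·f = 2π·129 = 810.5 rad/s.
Step 2 — Component impedances:
  R: Z = R = 1190 Ω
  L: Z = jωL = j·810.5·0.00584 = 0 + j4.734 Ω
Step 3 — Series combination: Z_total = R + L = 1190 + j4.734 Ω = 1190∠0.2° Ω.
Step 4 — Source phasor: V = 6.53∠-45.0° V = 4.617 - j4.617 V.
Step 5 — Current: I = V / Z = 0.003865 - j0.003896 A = 0.005487∠-45.2° A.
Step 6 — Complex power: S = V·I* = 0.03583 + j0.0001425 VA.
Step 7 — Real power: P = Re(S) = 0.03583 W.
Step 8 — Reactive power: Q = Im(S) = 0.0001425 VAR.
Step 9 — Apparent power: |S| = 0.03583 VA.
Step 10 — Power factor: PF = P/|S| = 1 (lagging).

(a) P = 0.03583 W  (b) Q = 0.0001425 VAR  (c) S = 0.03583 VA  (d) PF = 1 (lagging)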